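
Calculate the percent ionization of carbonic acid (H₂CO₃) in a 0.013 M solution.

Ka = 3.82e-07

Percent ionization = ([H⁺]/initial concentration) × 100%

Using Ka equilibrium: x² + Ka×x - Ka×C = 0. Solving: [H⁺] = 7.0279e-05. Percent = (7.0279e-05/0.013) × 100

Percent ionization = 0.541%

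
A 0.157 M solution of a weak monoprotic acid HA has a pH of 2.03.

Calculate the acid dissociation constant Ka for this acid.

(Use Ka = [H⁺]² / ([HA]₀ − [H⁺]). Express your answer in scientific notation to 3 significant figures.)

[H⁺] = 10^(−pH) = 10^(−2.03) = 9.333e-03 M. For HA ⇌ H⁺ + A⁻, Ka = [H⁺][A⁻]/[HA] = [H⁺]² / ([HA]₀ − [H⁺]) = (9.333e-03)² / (0.157 − 9.333e-03) = 5.90e-04.

K_a = 5.90e-04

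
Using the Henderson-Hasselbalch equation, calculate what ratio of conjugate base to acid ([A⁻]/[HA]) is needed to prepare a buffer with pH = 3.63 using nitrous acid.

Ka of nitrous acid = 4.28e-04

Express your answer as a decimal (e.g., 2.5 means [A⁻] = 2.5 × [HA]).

pKa = -log(4.28e-04) = 3.3686. pH = pKa + log([A⁻]/[HA]), so log([A⁻]/[HA]) = pH − pKa = 3.63 − 3.3686 = 0.2614. [A⁻]/[HA] = 10^(0.2614) = 1.83

[A⁻]/[HA] = 1.83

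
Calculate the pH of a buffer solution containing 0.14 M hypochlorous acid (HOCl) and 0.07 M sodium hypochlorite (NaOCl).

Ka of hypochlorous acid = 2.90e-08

pKa = -log(2.90e-08) = 7.54. pH = pKa + log([A⁻]/[HA]) = 7.54 + log(0.07/0.14)

pH = 7.24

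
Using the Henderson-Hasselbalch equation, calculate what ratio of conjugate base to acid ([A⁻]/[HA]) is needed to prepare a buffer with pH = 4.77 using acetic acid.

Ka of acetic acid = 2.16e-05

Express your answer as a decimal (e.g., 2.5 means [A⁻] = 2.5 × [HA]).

pKa = -log(2.16e-05) = 4.6655. pH = pKa + log([A⁻]/[HA]), so log([A⁻]/[HA]) = pH − pKa = 4.77 − 4.6655 = 0.1045. [A⁻]/[HA] = 10^(0.1045) = 1.27

[A⁻]/[HA] = 1.27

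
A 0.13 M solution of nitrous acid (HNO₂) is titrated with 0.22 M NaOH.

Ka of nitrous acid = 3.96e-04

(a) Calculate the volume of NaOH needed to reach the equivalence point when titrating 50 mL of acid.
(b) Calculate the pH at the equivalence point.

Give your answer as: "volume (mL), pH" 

moles acid = 0.13 × 50/1000 = 0.0065 mol; V_base = moles/0.22 × 1000 = 29.5 mL. At equivalence only the conjugate base is present: [A⁻] = 0.0065/0.080 = 8.1714e-02 M. Kb = Kw/Ka = 2.53e-11; [OH⁻] = √(Kb × [A⁻]) = 1.4365e-06; pOH = 5.84; pH = 14 - pOH = 8.16.

V = 29.5 mL, pH = 8.16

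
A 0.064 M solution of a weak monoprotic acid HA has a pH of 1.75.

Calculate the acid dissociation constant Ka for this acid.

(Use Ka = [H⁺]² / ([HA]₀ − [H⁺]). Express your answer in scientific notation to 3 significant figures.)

[H⁺] = 10^(−pH) = 10^(−1.75) = 1.778e-02 M. For HA ⇌ H⁺ + A⁻, Ka = [H⁺][A⁻]/[HA] = [H⁺]² / ([HA]₀ − [H⁺]) = (1.778e-02)² / (0.064 − 1.778e-02) = 6.84e-03.

K_a = 6.84e-03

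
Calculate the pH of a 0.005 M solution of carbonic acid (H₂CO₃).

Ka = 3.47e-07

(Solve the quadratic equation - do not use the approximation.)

x² + Ka×x - Ka×C = 0. Using quadratic formula: [H⁺] = 4.1480e-05

pH = 4.38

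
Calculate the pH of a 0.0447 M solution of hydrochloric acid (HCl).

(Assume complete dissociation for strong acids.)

[H⁺] = 0.0447 M for strong acid. pH = -log[H⁺] = -log(0.0447)

pH = 1.35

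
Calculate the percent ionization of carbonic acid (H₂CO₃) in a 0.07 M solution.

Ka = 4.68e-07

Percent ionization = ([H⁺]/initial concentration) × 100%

Using Ka equilibrium: x² + Ka×x - Ka×C = 0. Solving: [H⁺] = 1.8076e-04. Percent = (1.8076e-04/0.07) × 100

Percent ionization = 0.258%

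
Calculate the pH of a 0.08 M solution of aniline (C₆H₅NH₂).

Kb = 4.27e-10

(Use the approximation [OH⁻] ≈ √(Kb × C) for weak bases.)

[OH⁻] = √(Kb × C) = √(4.27e-10 × 0.08) = 5.8447e-06. pOH = 5.23, pH = 14 - pOH

pH = 8.77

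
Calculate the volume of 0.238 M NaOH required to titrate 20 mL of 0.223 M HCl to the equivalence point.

At equivalence: moles acid = moles base. moles HCl = 0.223 × 20/1000 = 0.00446 mol. V_base = moles / 0.238 × 1000 = 18.7 mL.

V_{base} = 18.7 mL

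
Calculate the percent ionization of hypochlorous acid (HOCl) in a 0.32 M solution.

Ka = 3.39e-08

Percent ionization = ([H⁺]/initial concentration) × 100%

Using Ka equilibrium: x² + Ka×x - Ka×C = 0. Solving: [H⁺] = 1.0414e-04. Percent = (1.0414e-04/0.32) × 100

Percent ionization = 0.0325%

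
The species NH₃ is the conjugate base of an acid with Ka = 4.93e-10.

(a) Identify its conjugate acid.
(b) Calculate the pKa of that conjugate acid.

(a) The conjugate acid is formed by adding one H⁺ to NH₃, giving NH₄⁺. (b) pKa = -log(Ka) = -log(4.93e-10) = 9.31.

Conjugate acid: NH₄⁺; pK_a = 9.31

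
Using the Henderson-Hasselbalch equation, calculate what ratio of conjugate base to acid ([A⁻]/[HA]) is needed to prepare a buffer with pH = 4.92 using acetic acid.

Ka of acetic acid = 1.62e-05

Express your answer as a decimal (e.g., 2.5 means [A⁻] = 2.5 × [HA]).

pKa = -log(1.62e-05) = 4.7905. pH = pKa + log([A⁻]/[HA]), so log([A⁻]/[HA]) = pH − pKa = 4.92 − 4.7905 = 0.1295. [A⁻]/[HA] = 10^(0.1295) = 1.35

[A⁻]/[HA] = 1.35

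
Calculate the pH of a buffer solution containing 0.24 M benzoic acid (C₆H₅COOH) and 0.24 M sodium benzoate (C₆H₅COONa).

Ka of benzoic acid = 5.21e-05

pKa = -log(5.21e-05) = 4.28. pH = pKa + log([A⁻]/[HA]) = 4.28 + log(0.24/0.24)

pH = 4.28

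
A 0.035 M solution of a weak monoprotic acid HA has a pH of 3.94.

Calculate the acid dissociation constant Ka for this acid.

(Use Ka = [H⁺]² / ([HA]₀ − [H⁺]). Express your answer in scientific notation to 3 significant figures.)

[H⁺] = 10^(−pH) = 10^(−3.94) = 1.148e-04 M. For HA ⇌ H⁺ + A⁻, Ka = [H⁺][A⁻]/[HA] = [H⁺]² / ([HA]₀ − [H⁺]) = (1.148e-04)² / (0.035 − 1.148e-04) = 3.78e-07.

K_a = 3.78e-07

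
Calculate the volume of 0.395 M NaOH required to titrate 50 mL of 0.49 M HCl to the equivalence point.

At equivalence: moles acid = moles base. moles HCl = 0.49 × 50/1000 = 0.0245 mol. V_base = moles / 0.395 × 1000 = 62.0 mL.

V_{base} = 62.0 mL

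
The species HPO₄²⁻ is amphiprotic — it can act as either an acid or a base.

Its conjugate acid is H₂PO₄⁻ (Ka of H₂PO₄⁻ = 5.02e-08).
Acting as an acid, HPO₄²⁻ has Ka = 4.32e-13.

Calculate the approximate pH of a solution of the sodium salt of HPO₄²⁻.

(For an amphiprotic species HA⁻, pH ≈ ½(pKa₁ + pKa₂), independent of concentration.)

pKa₁ = -log(5.02e-08) = 7.30; pKa₂ = -log(4.32e-13) = 12.36. For an amphiprotic species, pH ≈ ½(pKa₁ + pKa₂) = ½(7.30 + 12.36) = 9.83.

pH = 9.83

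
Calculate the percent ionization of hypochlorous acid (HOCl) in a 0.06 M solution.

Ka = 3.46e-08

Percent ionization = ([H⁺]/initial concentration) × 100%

Using Ka equilibrium: x² + Ka×x - Ka×C = 0. Solving: [H⁺] = 4.5546e-05. Percent = (4.5546e-05/0.06) × 100

Percent ionization = 0.0759%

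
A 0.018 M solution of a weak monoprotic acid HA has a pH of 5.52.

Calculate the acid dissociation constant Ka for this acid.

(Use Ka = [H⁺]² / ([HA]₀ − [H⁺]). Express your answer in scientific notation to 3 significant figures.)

[H⁺] = 10^(−pH) = 10^(−5.52) = 3.020e-06 M. For HA ⇌ H⁺ + A⁻, Ka = [H⁺][A⁻]/[HA] = [H⁺]² / ([HA]₀ − [H⁺]) = (3.020e-06)² / (0.018 − 3.020e-06) = 5.07e-10.

K_a = 5.07e-10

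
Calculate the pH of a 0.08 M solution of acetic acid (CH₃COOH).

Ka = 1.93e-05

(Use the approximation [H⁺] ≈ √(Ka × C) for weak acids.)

[H⁺] = √(Ka × C) = √(1.93e-05 × 0.08) = 1.2426e-03. pH = -log(1.2426e-03)

pH = 2.91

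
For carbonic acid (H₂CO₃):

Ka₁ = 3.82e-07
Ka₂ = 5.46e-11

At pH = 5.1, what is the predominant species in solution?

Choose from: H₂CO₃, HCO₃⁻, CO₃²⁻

pKa₁ = 6.42, pKa₂ = 10.26. For a polyprotic acid the predominant species crosses at each pKa: below pKa_n the protonated form dominates, above it the deprotonated form does. At pH = 5.1, the predominant species is H₂CO₃.

H₂CO₃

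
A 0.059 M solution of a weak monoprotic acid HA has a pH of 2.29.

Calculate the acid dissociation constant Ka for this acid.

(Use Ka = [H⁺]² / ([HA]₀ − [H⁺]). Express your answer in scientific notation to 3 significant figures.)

[H⁺] = 10^(−pH) = 10^(−2.29) = 5.129e-03 M. For HA ⇌ H⁺ + A⁻, Ka = [H⁺][A⁻]/[HA] = [H⁺]² / ([HA]₀ − [H⁺]) = (5.129e-03)² / (0.059 − 5.129e-03) = 4.88e-04.

K_a = 4.88e-04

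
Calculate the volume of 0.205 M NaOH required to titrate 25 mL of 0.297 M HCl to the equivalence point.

At equivalence: moles acid = moles base. moles HCl = 0.297 × 25/1000 = 0.007425 mol. V_base = moles / 0.205 × 1000 = 36.2 mL.

V_{base} = 36.2 mL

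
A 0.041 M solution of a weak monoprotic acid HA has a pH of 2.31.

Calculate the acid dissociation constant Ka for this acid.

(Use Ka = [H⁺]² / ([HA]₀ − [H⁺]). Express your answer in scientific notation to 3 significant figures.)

[H⁺] = 10^(−pH) = 10^(−2.31) = 4.898e-03 M. For HA ⇌ H⁺ + A⁻, Ka = [H⁺][A⁻]/[HA] = [H⁺]² / ([HA]₀ − [H⁺]) = (4.898e-03)² / (0.041 − 4.898e-03) = 6.64e-04.

K_a = 6.64e-04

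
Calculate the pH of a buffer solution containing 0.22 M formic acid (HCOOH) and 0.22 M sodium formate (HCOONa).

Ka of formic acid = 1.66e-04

pKa = -log(1.66e-04) = 3.78. pH = pKa + log([A⁻]/[HA]) = 3.78 + log(0.22/0.22)

pH = 3.78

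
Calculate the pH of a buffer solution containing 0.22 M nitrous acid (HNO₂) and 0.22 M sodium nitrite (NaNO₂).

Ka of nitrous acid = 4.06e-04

pKa = -log(4.06e-04) = 3.39. pH = pKa + log([A⁻]/[HA]) = 3.39 + log(0.22/0.22)

pH = 3.39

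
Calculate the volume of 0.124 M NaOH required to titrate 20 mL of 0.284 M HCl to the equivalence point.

At equivalence: moles acid = moles base. moles HCl = 0.284 × 20/1000 = 0.00568 mol. V_base = moles / 0.124 × 1000 = 45.8 mL.

V_{base} = 45.8 mL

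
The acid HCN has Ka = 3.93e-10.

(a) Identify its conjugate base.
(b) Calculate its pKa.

(a) The conjugate base is formed by removing one H⁺ from HCN, giving CN⁻. (b) pKa = -log(Ka) = -log(3.93e-10) = 9.41.

Conjugate base: CN⁻; pK_a = 9.41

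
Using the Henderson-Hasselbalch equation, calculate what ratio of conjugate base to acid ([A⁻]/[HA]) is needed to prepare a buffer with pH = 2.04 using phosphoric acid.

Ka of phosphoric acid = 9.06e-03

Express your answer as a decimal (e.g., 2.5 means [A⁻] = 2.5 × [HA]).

pKa = -log(9.06e-03) = 2.0429. pH = pKa + log([A⁻]/[HA]), so log([A⁻]/[HA]) = pH − pKa = 2.04 − 2.0429 = -0.0029. [A⁻]/[HA] = 10^(-0.0029) = 0.993

[A⁻]/[HA] = 0.993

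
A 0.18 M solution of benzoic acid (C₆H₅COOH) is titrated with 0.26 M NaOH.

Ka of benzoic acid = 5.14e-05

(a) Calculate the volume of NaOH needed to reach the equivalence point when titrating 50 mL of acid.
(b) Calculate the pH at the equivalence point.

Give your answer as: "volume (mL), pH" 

moles acid = 0.18 × 50/1000 = 0.009 mol; V_base = moles/0.26 × 1000 = 34.6 mL. At equivalence only the conjugate base is present: [A⁻] = 0.009/0.085 = 1.0636e-01 M. Kb = Kw/Ka = 1.95e-10; [OH⁻] = √(Kb × [A⁻]) = 4.5490e-06; pOH = 5.34; pH = 14 - pOH = 8.66.

V = 34.6 mL, pH = 8.66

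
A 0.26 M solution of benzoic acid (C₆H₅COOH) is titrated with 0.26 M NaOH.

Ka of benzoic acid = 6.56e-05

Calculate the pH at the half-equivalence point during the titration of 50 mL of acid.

At half-equivalence [HA] = [A⁻], so Henderson-Hasselbalch gives pH = pKa = -log(6.56e-05) = 4.18.

pH = pKa = 4.18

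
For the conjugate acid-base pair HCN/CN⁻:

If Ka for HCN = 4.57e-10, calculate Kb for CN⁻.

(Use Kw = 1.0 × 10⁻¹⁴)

For a conjugate pair Ka × Kb = Kw, so Kb = Kw/Ka = 1.0 × 10⁻¹⁴ / 4.57e-10 = 2.19e-05.

K_b = 2.19e-05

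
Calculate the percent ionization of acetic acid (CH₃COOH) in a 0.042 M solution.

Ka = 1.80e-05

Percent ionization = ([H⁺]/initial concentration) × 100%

Using Ka equilibrium: x² + Ka×x - Ka×C = 0. Solving: [H⁺] = 8.6053e-04. Percent = (8.6053e-04/0.042) × 100

Percent ionization = 2.05%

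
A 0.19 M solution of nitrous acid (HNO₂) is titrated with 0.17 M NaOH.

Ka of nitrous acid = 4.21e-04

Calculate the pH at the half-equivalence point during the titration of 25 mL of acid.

At half-equivalence [HA] = [A⁻], so Henderson-Hasselbalch gives pH = pKa = -log(4.21e-04) = 3.38.

pH = pKa = 3.38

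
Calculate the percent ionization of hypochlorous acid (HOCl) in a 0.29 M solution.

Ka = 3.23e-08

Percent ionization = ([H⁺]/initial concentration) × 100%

Using Ka equilibrium: x² + Ka×x - Ka×C = 0. Solving: [H⁺] = 9.6767e-05. Percent = (9.6767e-05/0.29) × 100

Percent ionization = 0.0334%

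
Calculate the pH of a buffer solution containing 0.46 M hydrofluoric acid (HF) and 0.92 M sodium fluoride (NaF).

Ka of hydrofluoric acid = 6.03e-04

pKa = -log(6.03e-04) = 3.22. pH = pKa + log([A⁻]/[HA]) = 3.22 + log(0.92/0.46)

pH = 3.52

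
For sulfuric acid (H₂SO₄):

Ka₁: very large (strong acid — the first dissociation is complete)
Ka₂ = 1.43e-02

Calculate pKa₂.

pKa₂ = -log(Ka₂) = -log(1.43e-02) = 1.84.

pK_{a2} = 1.84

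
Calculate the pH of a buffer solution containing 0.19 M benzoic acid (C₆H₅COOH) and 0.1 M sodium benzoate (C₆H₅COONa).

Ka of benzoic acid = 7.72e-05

pKa = -log(7.72e-05) = 4.11. pH = pKa + log([A⁻]/[HA]) = 4.11 + log(0.1/0.19)

pH = 3.83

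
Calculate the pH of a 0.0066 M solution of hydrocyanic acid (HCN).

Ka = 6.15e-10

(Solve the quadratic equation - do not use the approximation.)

x² + Ka×x - Ka×C = 0. Using quadratic formula: [H⁺] = 2.0144e-06

pH = 5.70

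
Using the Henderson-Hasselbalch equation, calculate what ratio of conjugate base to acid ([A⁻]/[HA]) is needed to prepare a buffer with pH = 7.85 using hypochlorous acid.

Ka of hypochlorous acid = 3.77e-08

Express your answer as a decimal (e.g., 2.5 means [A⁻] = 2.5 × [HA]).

pKa = -log(3.77e-08) = 7.4237. pH = pKa + log([A⁻]/[HA]), so log([A⁻]/[HA]) = pH − pKa = 7.85 − 7.4237 = 0.4263. [A⁻]/[HA] = 10^(0.4263) = 2.67

[A⁻]/[HA] = 2.67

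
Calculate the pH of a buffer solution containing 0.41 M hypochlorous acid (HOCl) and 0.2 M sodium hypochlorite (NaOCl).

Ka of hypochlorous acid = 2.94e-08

pKa = -log(2.94e-08) = 7.53. pH = pKa + log([A⁻]/[HA]) = 7.53 + log(0.2/0.41)

pH = 7.22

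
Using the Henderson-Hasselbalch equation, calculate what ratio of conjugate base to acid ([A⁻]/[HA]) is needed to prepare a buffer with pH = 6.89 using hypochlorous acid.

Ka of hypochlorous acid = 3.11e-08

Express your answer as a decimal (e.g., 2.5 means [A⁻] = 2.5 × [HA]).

pKa = -log(3.11e-08) = 7.5072. pH = pKa + log([A⁻]/[HA]), so log([A⁻]/[HA]) = pH − pKa = 6.89 − 7.5072 = -0.6172. [A⁻]/[HA] = 10^(-0.6172) = 0.241

[A⁻]/[HA] = 0.241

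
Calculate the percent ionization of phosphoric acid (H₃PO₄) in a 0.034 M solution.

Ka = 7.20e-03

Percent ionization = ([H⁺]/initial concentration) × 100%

Using Ka equilibrium: x² + Ka×x - Ka×C = 0. Solving: [H⁺] = 1.2455e-02. Percent = (1.2455e-02/0.034) × 100

Percent ionization = 36.6%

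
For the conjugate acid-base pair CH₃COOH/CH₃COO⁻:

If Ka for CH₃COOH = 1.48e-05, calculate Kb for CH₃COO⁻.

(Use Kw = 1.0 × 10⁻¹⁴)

For a conjugate pair Ka × Kb = Kw, so Kb = Kw/Ka = 1.0 × 10⁻¹⁴ / 1.48e-05 = 6.76e-10.

K_b = 6.76e-10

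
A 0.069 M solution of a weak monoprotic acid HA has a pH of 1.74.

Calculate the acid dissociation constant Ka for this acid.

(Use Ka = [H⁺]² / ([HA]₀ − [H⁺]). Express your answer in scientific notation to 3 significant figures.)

[H⁺] = 10^(−pH) = 10^(−1.74) = 1.820e-02 M. For HA ⇌ H⁺ + A⁻, Ka = [H⁺][A⁻]/[HA] = [H⁺]² / ([HA]₀ − [H⁺]) = (1.820e-02)² / (0.069 − 1.820e-02) = 6.52e-03.

K_a = 6.52e-03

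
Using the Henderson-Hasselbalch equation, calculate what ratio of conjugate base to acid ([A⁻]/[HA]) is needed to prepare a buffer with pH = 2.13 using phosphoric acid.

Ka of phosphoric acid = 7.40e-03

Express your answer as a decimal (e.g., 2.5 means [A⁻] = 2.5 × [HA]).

pKa = -log(7.40e-03) = 2.1308. pH = pKa + log([A⁻]/[HA]), so log([A⁻]/[HA]) = pH − pKa = 2.13 − 2.1308 = -0.0008. [A⁻]/[HA] = 10^(-0.0008) = 0.998

[A⁻]/[HA] = 0.998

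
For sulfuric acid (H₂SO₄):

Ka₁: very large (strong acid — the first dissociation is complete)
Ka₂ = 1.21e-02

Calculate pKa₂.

pKa₂ = -log(Ka₂) = -log(1.21e-02) = 1.92.

pK_{a2} = 1.92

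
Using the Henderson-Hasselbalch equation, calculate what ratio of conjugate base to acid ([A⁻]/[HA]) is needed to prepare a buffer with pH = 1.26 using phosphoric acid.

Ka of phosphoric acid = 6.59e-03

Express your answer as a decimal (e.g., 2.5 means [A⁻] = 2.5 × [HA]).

pKa = -log(6.59e-03) = 2.1811. pH = pKa + log([A⁻]/[HA]), so log([A⁻]/[HA]) = pH − pKa = 1.26 − 2.1811 = -0.9211. [A⁻]/[HA] = 10^(-0.9211) = 0.120

[A⁻]/[HA] = 0.120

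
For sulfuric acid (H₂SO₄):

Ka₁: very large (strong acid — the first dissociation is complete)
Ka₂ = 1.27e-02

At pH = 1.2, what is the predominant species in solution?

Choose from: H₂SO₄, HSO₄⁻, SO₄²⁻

The first dissociation is complete, so H₂SO₄ itself is never the predominant species in water; pKa₂ = -log(1.27e-02) = 1.90. For a polyprotic acid the predominant species crosses at each pKa: below pKa_n the protonated form dominates, above it the deprotonated form does. At pH = 1.2, the predominant species is HSO₄⁻.

HSO₄⁻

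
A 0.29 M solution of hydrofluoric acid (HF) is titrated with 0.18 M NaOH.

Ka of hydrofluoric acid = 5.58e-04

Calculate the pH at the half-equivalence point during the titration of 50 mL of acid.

At half-equivalence [HA] = [A⁻], so Henderson-Hasselbalch gives pH = pKa = -log(5.58e-04) = 3.25.

pH = pKa = 3.25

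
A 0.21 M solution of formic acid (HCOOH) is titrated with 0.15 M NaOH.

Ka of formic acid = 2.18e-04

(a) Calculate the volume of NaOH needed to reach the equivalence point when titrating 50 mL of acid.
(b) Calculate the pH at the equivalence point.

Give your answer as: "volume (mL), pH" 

moles acid = 0.21 × 50/1000 = 0.0105 mol; V_base = moles/0.15 × 1000 = 70.0 mL. At equivalence only the conjugate base is present: [A⁻] = 0.0105/0.120 = 8.7500e-02 M. Kb = Kw/Ka = 4.59e-11; [OH⁻] = √(Kb × [A⁻]) = 2.0034e-06; pOH = 5.70; pH = 14 - pOH = 8.30.

V = 70.0 mL, pH = 8.30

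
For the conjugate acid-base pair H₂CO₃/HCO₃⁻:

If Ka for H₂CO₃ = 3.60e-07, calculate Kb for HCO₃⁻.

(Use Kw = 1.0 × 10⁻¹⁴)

For a conjugate pair Ka × Kb = Kw, so Kb = Kw/Ka = 1.0 × 10⁻¹⁴ / 3.60e-07 = 2.78e-08.

K_b = 2.78e-08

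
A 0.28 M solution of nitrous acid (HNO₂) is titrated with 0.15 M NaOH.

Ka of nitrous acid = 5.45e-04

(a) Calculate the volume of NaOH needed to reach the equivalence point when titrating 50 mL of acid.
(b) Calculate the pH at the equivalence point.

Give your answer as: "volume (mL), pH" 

moles acid = 0.28 × 50/1000 = 0.014 mol; V_base = moles/0.15 × 1000 = 93.3 mL. At equivalence only the conjugate base is present: [A⁻] = 0.014/0.143 = 9.7674e-02 M. Kb = Kw/Ka = 1.83e-11; [OH⁻] = √(Kb × [A⁻]) = 1.3387e-06; pOH = 5.87; pH = 14 - pOH = 8.13.

V = 93.3 mL, pH = 8.13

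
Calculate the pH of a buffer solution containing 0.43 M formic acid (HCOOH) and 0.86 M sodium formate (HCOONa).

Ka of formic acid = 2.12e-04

pKa = -log(2.12e-04) = 3.67. pH = pKa + log([A⁻]/[HA]) = 3.67 + log(0.86/0.43)

pH = 3.97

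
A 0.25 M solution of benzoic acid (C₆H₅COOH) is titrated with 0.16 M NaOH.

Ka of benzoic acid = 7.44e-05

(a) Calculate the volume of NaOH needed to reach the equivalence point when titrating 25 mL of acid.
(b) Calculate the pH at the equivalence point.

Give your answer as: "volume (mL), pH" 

moles acid = 0.25 × 25/1000 = 0.00625 mol; V_base = moles/0.16 × 1000 = 39.1 mL. At equivalence only the conjugate base is present: [A⁻] = 0.00625/0.064 = 9.7561e-02 M. Kb = Kw/Ka = 1.34e-10; [OH⁻] = √(Kb × [A⁻]) = 3.6212e-06; pOH = 5.44; pH = 14 - pOH = 8.56.

V = 39.1 mL, pH = 8.56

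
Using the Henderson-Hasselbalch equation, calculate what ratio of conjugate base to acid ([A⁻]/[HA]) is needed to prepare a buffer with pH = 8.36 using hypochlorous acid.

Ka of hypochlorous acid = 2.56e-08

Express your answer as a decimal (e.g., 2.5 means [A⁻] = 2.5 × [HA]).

pKa = -log(2.56e-08) = 7.5918. pH = pKa + log([A⁻]/[HA]), so log([A⁻]/[HA]) = pH − pKa = 8.36 − 7.5918 = 0.7682. [A⁻]/[HA] = 10^(0.7682) = 5.86

[A⁻]/[HA] = 5.86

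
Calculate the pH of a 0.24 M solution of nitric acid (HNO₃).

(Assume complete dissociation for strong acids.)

[H⁺] = 0.24 M for strong acid. pH = -log[H⁺] = -log(0.24)

pH = 0.62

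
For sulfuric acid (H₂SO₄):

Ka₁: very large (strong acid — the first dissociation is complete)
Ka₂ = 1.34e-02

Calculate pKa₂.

pKa₂ = -log(Ka₂) = -log(1.34e-02) = 1.87.

pK_{a2} = 1.87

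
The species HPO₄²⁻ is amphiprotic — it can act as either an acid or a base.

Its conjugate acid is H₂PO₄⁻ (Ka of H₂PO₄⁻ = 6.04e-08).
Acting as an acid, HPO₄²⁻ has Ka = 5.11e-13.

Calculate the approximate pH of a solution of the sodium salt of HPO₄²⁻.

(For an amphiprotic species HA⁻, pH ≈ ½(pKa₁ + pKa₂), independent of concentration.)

pKa₁ = -log(6.04e-08) = 7.22; pKa₂ = -log(5.11e-13) = 12.29. For an amphiprotic species, pH ≈ ½(pKa₁ + pKa₂) = ½(7.22 + 12.29) = 9.76.

pH = 9.76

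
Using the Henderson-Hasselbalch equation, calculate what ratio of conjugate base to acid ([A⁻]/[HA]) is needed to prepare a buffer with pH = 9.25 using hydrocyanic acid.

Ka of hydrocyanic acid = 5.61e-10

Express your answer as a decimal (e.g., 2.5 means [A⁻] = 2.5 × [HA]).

pKa = -log(5.61e-10) = 9.2510. pH = pKa + log([A⁻]/[HA]), so log([A⁻]/[HA]) = pH − pKa = 9.25 − 9.2510 = -0.0010. [A⁻]/[HA] = 10^(-0.0010) = 0.998

[A⁻]/[HA] = 0.998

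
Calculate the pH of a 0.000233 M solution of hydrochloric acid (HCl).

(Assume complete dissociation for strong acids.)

[H⁺] = 0.000233 M for strong acid. pH = -log[H⁺] = -log(0.000233)

pH = 3.63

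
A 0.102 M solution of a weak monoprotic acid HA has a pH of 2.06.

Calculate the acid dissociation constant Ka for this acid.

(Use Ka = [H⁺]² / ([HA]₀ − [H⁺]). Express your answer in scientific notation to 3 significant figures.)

[H⁺] = 10^(−pH) = 10^(−2.06) = 8.710e-03 M. For HA ⇌ H⁺ + A⁻, Ka = [H⁺][A⁻]/[HA] = [H⁺]² / ([HA]₀ − [H⁺]) = (8.710e-03)² / (0.102 − 8.710e-03) = 8.13e-04.

K_a = 8.13e-04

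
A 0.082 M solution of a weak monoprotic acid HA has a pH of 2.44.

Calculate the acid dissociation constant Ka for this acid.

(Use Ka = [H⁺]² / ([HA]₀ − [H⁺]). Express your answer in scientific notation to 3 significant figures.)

[H⁺] = 10^(−pH) = 10^(−2.44) = 3.631e-03 M. For HA ⇌ H⁺ + A⁻, Ka = [H⁺][A⁻]/[HA] = [H⁺]² / ([HA]₀ − [H⁺]) = (3.631e-03)² / (0.082 − 3.631e-03) = 1.68e-04.

K_a = 1.68e-04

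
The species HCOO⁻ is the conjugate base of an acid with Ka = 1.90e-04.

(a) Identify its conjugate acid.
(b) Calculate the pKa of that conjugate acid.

(a) The conjugate acid is formed by adding one H⁺ to HCOO⁻, giving HCOOH. (b) pKa = -log(Ka) = -log(1.90e-04) = 3.72.

Conjugate acid: HCOOH; pK_a = 3.72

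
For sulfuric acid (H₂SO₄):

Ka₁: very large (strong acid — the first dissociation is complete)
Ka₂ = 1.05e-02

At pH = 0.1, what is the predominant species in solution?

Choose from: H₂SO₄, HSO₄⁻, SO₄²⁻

The first dissociation is complete, so H₂SO₄ itself is never the predominant species in water; pKa₂ = -log(1.05e-02) = 1.98. For a polyprotic acid the predominant species crosses at each pKa: below pKa_n the protonated form dominates, above it the deprotonated form does. At pH = 0.1, the predominant species is HSO₄⁻.

HSO₄⁻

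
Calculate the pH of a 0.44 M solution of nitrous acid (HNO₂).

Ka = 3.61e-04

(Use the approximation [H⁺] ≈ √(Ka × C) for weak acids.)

[H⁺] = √(Ka × C) = √(3.61e-04 × 0.44) = 1.2603e-02. pH = -log(1.2603e-02)

pH = 1.90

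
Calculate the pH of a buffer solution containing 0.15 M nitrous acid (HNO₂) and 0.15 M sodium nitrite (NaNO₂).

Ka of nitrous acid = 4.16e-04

pKa = -log(4.16e-04) = 3.38. pH = pKa + log([A⁻]/[HA]) = 3.38 + log(0.15/0.15)

pH = 3.38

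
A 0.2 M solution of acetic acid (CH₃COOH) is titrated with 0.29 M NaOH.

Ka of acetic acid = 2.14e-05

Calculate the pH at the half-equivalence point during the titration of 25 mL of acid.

At half-equivalence [HA] = [A⁻], so Henderson-Hasselbalch gives pH = pKa = -log(2.14e-05) = 4.67.

pH = pKa = 4.67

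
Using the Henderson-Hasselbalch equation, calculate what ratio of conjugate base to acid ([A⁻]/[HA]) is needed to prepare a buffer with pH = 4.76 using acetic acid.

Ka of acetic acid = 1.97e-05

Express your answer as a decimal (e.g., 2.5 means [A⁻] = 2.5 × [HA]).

pKa = -log(1.97e-05) = 4.7055. pH = pKa + log([A⁻]/[HA]), so log([A⁻]/[HA]) = pH − pKa = 4.76 − 4.7055 = 0.0545. [A⁻]/[HA] = 10^(0.0545) = 1.13

[A⁻]/[HA] = 1.13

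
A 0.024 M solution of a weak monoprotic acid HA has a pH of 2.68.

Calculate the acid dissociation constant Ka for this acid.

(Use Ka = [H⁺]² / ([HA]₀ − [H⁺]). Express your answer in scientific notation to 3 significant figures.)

[H⁺] = 10^(−pH) = 10^(−2.68) = 2.089e-03 M. For HA ⇌ H⁺ + A⁻, Ka = [H⁺][A⁻]/[HA] = [H⁺]² / ([HA]₀ − [H⁺]) = (2.089e-03)² / (0.024 − 2.089e-03) = 1.99e-04.

K_a = 1.99e-04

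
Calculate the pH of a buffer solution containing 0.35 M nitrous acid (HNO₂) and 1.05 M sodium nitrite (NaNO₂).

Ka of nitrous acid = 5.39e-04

pKa = -log(5.39e-04) = 3.27. pH = pKa + log([A⁻]/[HA]) = 3.27 + log(1.05/0.35)

pH = 3.75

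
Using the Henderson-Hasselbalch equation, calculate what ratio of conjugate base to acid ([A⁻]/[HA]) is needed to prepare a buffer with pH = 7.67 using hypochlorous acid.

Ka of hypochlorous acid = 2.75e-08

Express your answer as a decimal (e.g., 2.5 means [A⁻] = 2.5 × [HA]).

pKa = -log(2.75e-08) = 7.5607. pH = pKa + log([A⁻]/[HA]), so log([A⁻]/[HA]) = pH − pKa = 7.67 − 7.5607 = 0.1093. [A⁻]/[HA] = 10^(0.1093) = 1.29

[A⁻]/[HA] = 1.29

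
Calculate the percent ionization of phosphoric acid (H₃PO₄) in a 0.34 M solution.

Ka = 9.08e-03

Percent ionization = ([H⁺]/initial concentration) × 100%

Using Ka equilibrium: x² + Ka×x - Ka×C = 0. Solving: [H⁺] = 5.1208e-02. Percent = (5.1208e-02/0.34) × 100

Percent ionization = 15.1%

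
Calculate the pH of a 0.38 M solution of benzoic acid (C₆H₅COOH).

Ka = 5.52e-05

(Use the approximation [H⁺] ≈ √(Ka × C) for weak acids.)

[H⁺] = √(Ka × C) = √(5.52e-05 × 0.38) = 4.5800e-03. pH = -log(4.5800e-03)

pH = 2.34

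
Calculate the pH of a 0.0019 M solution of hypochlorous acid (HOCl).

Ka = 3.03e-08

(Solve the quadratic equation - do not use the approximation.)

x² + Ka×x - Ka×C = 0. Using quadratic formula: [H⁺] = 7.5724e-06

pH = 5.12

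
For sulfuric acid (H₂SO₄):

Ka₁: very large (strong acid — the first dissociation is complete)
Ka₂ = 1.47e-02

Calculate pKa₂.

pKa₂ = -log(Ka₂) = -log(1.47e-02) = 1.83.

pK_{a2} = 1.83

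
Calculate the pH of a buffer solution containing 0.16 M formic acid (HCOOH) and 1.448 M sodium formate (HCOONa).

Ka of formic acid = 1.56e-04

pKa = -log(1.56e-04) = 3.81. pH = pKa + log([A⁻]/[HA]) = 3.81 + log(1.448/0.16)

pH = 4.76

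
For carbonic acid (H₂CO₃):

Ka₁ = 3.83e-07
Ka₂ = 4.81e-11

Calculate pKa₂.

pKa₂ = -log(Ka₂) = -log(4.81e-11) = 10.32.

pK_{a2} = 10.32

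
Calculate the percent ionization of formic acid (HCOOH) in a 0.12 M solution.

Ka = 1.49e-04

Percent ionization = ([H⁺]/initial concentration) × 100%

Using Ka equilibrium: x² + Ka×x - Ka×C = 0. Solving: [H⁺] = 4.1546e-03. Percent = (4.1546e-03/0.12) × 100

Percent ionization = 3.46%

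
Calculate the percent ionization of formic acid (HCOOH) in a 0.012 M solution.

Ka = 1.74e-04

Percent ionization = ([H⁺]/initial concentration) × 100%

Using Ka equilibrium: x² + Ka×x - Ka×C = 0. Solving: [H⁺] = 1.3606e-03. Percent = (1.3606e-03/0.012) × 100

Percent ionization = 11.3%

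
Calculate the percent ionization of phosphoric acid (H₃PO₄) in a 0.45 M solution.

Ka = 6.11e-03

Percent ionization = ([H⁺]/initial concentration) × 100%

Using Ka equilibrium: x² + Ka×x - Ka×C = 0. Solving: [H⁺] = 4.9470e-02. Percent = (4.9470e-02/0.45) × 100

Percent ionization = 11%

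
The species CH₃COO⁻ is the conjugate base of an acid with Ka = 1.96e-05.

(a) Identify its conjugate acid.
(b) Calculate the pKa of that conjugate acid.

(a) The conjugate acid is formed by adding one H⁺ to CH₃COO⁻, giving CH₃COOH. (b) pKa = -log(Ka) = -log(1.96e-05) = 4.71.

Conjugate acid: CH₃COOH; pK_a = 4.71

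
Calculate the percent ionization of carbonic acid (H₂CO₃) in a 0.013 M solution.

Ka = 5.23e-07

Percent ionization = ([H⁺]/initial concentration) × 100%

Using Ka equilibrium: x² + Ka×x - Ka×C = 0. Solving: [H⁺] = 8.2195e-05. Percent = (8.2195e-05/0.013) × 100

Percent ionization = 0.632%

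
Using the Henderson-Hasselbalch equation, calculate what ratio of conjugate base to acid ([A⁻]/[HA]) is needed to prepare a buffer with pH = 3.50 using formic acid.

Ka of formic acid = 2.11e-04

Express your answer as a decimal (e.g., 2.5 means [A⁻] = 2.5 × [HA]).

pKa = -log(2.11e-04) = 3.6757. pH = pKa + log([A⁻]/[HA]), so log([A⁻]/[HA]) = pH − pKa = 3.50 − 3.6757 = -0.1757. [A⁻]/[HA] = 10^(-0.1757) = 0.667

[A⁻]/[HA] = 0.667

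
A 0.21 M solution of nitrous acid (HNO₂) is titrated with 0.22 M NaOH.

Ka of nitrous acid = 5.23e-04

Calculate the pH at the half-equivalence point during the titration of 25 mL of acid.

At half-equivalence [HA] = [A⁻], so Henderson-Hasselbalch gives pH = pKa = -log(5.23e-04) = 3.28.

pH = pKa = 3.28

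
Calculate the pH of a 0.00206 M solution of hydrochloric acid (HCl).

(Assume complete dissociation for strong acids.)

[H⁺] = 0.00206 M for strong acid. pH = -log[H⁺] = -log(0.00206)

pH = 2.69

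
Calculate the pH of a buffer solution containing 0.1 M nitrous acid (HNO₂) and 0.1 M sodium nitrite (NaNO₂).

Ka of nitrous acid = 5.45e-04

pKa = -log(5.45e-04) = 3.26. pH = pKa + log([A⁻]/[HA]) = 3.26 + log(0.1/0.1)

pH = 3.26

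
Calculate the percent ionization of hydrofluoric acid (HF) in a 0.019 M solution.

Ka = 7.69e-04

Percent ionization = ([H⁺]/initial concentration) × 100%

Using Ka equilibrium: x² + Ka×x - Ka×C = 0. Solving: [H⁺] = 3.4572e-03. Percent = (3.4572e-03/0.019) × 100

Percent ionization = 18.2%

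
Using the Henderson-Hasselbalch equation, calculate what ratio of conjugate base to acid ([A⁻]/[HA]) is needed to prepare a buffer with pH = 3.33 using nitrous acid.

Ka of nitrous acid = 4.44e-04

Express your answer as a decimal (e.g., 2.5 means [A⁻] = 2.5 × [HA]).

pKa = -log(4.44e-04) = 3.3526. pH = pKa + log([A⁻]/[HA]), so log([A⁻]/[HA]) = pH − pKa = 3.33 − 3.3526 = -0.0226. [A⁻]/[HA] = 10^(-0.0226) = 0.949

[A⁻]/[HA] = 0.949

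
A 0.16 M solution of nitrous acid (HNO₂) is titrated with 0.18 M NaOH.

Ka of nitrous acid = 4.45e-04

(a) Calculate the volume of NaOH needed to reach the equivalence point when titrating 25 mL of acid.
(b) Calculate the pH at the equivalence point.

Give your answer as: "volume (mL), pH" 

moles acid = 0.16 × 25/1000 = 0.004 mol; V_base = moles/0.18 × 1000 = 22.2 mL. At equivalence only the conjugate base is present: [A⁻] = 0.004/0.047 = 8.4706e-02 M. Kb = Kw/Ka = 2.25e-11; [OH⁻] = √(Kb × [A⁻]) = 1.3797e-06; pOH = 5.86; pH = 14 - pOH = 8.14.

V = 22.2 mL, pH = 8.14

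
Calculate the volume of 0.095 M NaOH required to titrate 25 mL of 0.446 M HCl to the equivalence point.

At equivalence: moles acid = moles base. moles HCl = 0.446 × 25/1000 = 0.01115 mol. V_base = moles / 0.095 × 1000 = 117.4 mL.

V_{base} = 117.4 mL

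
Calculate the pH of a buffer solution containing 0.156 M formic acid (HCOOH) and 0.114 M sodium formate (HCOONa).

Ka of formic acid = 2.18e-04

pKa = -log(2.18e-04) = 3.66. pH = pKa + log([A⁻]/[HA]) = 3.66 + log(0.114/0.156)

pH = 3.53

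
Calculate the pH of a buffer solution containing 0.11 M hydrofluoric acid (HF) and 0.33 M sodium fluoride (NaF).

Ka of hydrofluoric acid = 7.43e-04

pKa = -log(7.43e-04) = 3.13. pH = pKa + log([A⁻]/[HA]) = 3.13 + log(0.33/0.11)

pH = 3.61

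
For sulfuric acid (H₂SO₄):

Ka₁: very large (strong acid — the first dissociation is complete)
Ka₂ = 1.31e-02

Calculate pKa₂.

pKa₂ = -log(Ka₂) = -log(1.31e-02) = 1.88.

pK_{a2} = 1.88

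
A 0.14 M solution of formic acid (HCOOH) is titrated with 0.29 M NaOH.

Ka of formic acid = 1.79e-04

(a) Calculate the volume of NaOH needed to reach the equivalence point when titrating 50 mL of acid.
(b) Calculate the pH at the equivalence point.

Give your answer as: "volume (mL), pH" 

moles acid = 0.14 × 50/1000 = 0.007 mol; V_base = moles/0.29 × 1000 = 24.1 mL. At equivalence only the conjugate base is present: [A⁻] = 0.007/0.074 = 9.4419e-02 M. Kb = Kw/Ka = 5.59e-11; [OH⁻] = √(Kb × [A⁻]) = 2.2967e-06; pOH = 5.64; pH = 14 - pOH = 8.36.

V = 24.1 mL, pH = 8.36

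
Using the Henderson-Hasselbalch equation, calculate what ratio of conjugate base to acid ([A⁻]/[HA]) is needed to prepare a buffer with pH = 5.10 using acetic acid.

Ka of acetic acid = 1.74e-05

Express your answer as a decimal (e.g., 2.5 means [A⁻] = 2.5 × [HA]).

pKa = -log(1.74e-05) = 4.7595. pH = pKa + log([A⁻]/[HA]), so log([A⁻]/[HA]) = pH − pKa = 5.10 − 4.7595 = 0.3405. [A⁻]/[HA] = 10^(0.3405) = 2.19

[A⁻]/[HA] = 2.19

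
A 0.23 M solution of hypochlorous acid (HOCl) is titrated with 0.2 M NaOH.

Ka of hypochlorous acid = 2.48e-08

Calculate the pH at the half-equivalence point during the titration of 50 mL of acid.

At half-equivalence [HA] = [A⁻], so Henderson-Hasselbalch gives pH = pKa = -log(2.48e-08) = 7.61.

pH = pKa = 7.61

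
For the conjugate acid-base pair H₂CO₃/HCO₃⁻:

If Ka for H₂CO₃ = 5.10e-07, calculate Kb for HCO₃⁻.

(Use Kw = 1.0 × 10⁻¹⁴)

For a conjugate pair Ka × Kb = Kw, so Kb = Kw/Ka = 1.0 × 10⁻¹⁴ / 5.10e-07 = 1.96e-08.

K_b = 1.96e-08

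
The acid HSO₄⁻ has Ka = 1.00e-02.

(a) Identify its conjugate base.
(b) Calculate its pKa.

(a) The conjugate base is formed by removing one H⁺ from HSO₄⁻, giving SO₄²⁻. (b) pKa = -log(Ka) = -log(1.00e-02) = 2.00.

Conjugate base: SO₄²⁻; pK_a = 2.00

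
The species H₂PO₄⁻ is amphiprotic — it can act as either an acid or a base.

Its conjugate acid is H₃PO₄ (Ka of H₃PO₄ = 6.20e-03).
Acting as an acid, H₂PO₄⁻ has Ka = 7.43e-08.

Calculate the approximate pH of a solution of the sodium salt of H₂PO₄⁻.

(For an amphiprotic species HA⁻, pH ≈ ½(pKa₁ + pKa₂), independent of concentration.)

pKa₁ = -log(6.20e-03) = 2.21; pKa₂ = -log(7.43e-08) = 7.13. For an amphiprotic species, pH ≈ ½(pKa₁ + pKa₂) = ½(2.21 + 7.13) = 4.67.

pH = 4.67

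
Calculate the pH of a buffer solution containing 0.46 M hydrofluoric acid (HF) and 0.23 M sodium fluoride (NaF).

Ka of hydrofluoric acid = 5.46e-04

pKa = -log(5.46e-04) = 3.26. pH = pKa + log([A⁻]/[HA]) = 3.26 + log(0.23/0.46)

pH = 2.96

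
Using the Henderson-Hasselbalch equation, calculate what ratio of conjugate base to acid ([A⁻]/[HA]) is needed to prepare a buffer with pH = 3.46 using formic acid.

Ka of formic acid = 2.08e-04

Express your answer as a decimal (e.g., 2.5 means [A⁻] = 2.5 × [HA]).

pKa = -log(2.08e-04) = 3.6819. pH = pKa + log([A⁻]/[HA]), so log([A⁻]/[HA]) = pH − pKa = 3.46 − 3.6819 = -0.2219. [A⁻]/[HA] = 10^(-0.2219) = 0.600

[A⁻]/[HA] = 0.600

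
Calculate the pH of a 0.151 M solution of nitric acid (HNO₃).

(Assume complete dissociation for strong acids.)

[H⁺] = 0.151 M for strong acid. pH = -log[H⁺] = -log(0.151)

pH = 0.82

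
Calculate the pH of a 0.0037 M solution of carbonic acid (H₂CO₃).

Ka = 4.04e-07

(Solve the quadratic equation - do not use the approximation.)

x² + Ka×x - Ka×C = 0. Using quadratic formula: [H⁺] = 3.8461e-05

pH = 4.41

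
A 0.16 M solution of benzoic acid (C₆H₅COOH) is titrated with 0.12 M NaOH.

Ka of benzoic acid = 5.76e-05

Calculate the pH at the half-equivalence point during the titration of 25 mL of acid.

At half-equivalence [HA] = [A⁻], so Henderson-Hasselbalch gives pH = pKa = -log(5.76e-05) = 4.24.

pH = pKa = 4.24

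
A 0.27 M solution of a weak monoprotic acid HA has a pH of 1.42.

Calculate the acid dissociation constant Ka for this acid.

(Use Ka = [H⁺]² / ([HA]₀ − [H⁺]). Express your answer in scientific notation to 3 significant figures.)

[H⁺] = 10^(−pH) = 10^(−1.42) = 3.802e-02 M. For HA ⇌ H⁺ + A⁻, Ka = [H⁺][A⁻]/[HA] = [H⁺]² / ([HA]₀ − [H⁺]) = (3.802e-02)² / (0.27 − 3.802e-02) = 6.23e-03.

K_a = 6.23e-03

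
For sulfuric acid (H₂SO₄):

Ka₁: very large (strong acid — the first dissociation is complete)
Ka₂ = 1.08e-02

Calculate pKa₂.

pKa₂ = -log(Ka₂) = -log(1.08e-02) = 1.97.

pK_{a2} = 1.97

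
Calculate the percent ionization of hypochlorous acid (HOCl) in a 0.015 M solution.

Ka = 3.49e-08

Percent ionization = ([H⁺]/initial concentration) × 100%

Using Ka equilibrium: x² + Ka×x - Ka×C = 0. Solving: [H⁺] = 2.2863e-05. Percent = (2.2863e-05/0.015) × 100

Percent ionization = 0.152%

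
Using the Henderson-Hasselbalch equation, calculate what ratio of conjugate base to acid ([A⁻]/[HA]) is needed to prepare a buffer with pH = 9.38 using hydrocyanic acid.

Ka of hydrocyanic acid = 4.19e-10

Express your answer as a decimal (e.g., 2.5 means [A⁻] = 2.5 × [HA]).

pKa = -log(4.19e-10) = 9.3778. pH = pKa + log([A⁻]/[HA]), so log([A⁻]/[HA]) = pH − pKa = 9.38 − 9.3778 = 0.0022. [A⁻]/[HA] = 10^(0.0022) = 1.01

[A⁻]/[HA] = 1.01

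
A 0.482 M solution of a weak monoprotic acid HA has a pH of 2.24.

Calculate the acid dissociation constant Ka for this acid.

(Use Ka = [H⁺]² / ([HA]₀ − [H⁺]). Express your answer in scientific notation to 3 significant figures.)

[H⁺] = 10^(−pH) = 10^(−2.24) = 5.754e-03 M. For HA ⇌ H⁺ + A⁻, Ka = [H⁺][A⁻]/[HA] = [H⁺]² / ([HA]₀ − [H⁺]) = (5.754e-03)² / (0.482 − 5.754e-03) = 6.95e-05.

K_a = 6.95e-05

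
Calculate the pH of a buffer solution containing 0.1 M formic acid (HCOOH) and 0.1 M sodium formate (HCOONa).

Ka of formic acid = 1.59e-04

pKa = -log(1.59e-04) = 3.80. pH = pKa + log([A⁻]/[HA]) = 3.80 + log(0.1/0.1)

pH = 3.80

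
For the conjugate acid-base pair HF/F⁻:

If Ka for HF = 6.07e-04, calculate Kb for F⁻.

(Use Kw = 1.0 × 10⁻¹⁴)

For a conjugate pair Ka × Kb = Kw, so Kb = Kw/Ka = 1.0 × 10⁻¹⁴ / 6.07e-04 = 1.65e-11.

K_b = 1.65e-11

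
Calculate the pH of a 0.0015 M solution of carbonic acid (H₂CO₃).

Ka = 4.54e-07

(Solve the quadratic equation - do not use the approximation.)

x² + Ka×x - Ka×C = 0. Using quadratic formula: [H⁺] = 2.5870e-05

pH = 4.59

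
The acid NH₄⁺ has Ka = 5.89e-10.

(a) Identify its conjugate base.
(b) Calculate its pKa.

(a) The conjugate base is formed by removing one H⁺ from NH₄⁺, giving NH₃. (b) pKa = -log(Ka) = -log(5.89e-10) = 9.23.

Conjugate base: NH₃; pK_a = 9.23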